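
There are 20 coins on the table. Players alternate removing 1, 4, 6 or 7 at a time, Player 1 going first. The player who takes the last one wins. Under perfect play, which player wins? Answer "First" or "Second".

First

Mark each pile size as W (mover wins) or L (mover loses):
i:   0  1  2  3  4  5  6  7  8  9 10 11 12 13 14 15 16 17 18 19 20
     L  W  L  W  W  L  W  W  W  W  L  W  W  L  W  L  W  W  L  W  W
Position 20 is W, so the first player wins.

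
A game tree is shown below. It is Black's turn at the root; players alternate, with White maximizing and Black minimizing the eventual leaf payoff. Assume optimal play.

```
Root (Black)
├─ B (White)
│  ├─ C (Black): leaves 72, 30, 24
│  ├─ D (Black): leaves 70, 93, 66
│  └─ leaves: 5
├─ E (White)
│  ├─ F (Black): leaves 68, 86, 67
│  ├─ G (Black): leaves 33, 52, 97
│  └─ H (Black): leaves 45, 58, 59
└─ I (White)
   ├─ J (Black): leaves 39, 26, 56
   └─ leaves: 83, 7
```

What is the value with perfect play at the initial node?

66

C (Black): min(72, 30, 24) = 24
D (Black): min(70, 93, 66) = 66
B (White): max(24, 66, 5) = 66
F (Black): min(68, 86, 67) = 67
G (Black): min(33, 52, 97) = 33
H (Black): min(45, 58, 59) = 45
E (White): max(67, 33, 45) = 67
J (Black): min(39, 26, 56) = 26
I (White): max(26, 83, 7) = 83
Root (Black): min(66, 67, 83) = 66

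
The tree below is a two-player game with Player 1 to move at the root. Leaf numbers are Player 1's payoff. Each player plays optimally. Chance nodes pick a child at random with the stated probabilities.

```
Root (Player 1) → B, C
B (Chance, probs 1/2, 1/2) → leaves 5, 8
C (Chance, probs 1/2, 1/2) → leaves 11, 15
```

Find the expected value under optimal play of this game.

B (Chance): 1/2·5 + 1/2·8 = 6.5
C (Chance): 1/2·11 + 1/2·15 = 13
Root (Player 1): max(6.5, 13) = 13

13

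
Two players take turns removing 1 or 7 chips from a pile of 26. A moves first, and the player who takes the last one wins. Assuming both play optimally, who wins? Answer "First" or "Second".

Second

W/L table (W = player to move can force a win):
i:   0  1  2  3  4  5  6  7  8  9 10 11 12 13 14 15 16 17 18 19 20 21 22 23 24 25 26
     L  W  L  W  L  W  L  W  L  W  L  W  L  W  L  W  L  W  L  W  L  W  L  W  L  W  L
Position 26 is L, so the second player wins.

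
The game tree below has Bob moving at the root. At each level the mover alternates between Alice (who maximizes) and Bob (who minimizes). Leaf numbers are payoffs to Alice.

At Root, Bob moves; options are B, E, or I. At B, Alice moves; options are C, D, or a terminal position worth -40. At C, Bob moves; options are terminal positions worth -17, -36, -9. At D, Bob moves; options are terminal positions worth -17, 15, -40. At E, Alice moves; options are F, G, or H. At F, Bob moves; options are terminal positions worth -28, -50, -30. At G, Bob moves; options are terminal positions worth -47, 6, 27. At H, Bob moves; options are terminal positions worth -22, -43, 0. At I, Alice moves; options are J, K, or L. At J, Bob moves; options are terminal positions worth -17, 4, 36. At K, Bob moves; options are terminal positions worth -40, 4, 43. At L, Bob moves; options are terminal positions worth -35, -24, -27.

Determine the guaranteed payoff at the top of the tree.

-43

C (Bob): min(-17, -36, -9) = -36
D (Bob): min(-17, 15, -40) = -40
B (Alice): max(-36, -40, -40) = -36
F (Bob): min(-28, -50, -30) = -50
G (Bob): min(-47, 6, 27) = -47
H (Bob): min(-22, -43, 0) = -43
E (Alice): max(-50, -47, -43) = -43
J (Bob): min(-17, 4, 36) = -17
K (Bob): min(-40, 4, 43) = -40
L (Bob): min(-35, -24, -27) = -35
I (Alice): max(-17, -40, -35) = -17
Root (Bob): min(-36, -43, -17) = -43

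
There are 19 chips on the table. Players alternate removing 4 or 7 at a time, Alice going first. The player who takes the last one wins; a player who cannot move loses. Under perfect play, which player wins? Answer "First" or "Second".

First

Compute winning (W) and losing (L) positions by backward induction:
i:   0  1  2  3  4  5  6  7  8  9 10 11 12 13 14 15 16 17 18 19
     L  L  L  L  W  W  W  W  W  W  W  L  L  L  L  W  W  W  W  W
Position 19 is W, so the first player wins.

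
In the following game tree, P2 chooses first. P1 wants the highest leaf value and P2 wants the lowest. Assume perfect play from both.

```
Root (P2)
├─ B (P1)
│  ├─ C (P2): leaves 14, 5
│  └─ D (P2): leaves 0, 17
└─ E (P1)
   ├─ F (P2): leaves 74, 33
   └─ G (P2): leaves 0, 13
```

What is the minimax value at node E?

F: min(74, 33) = 33
G: min(0, 13) = 0
E: max(33, 0) = 33

33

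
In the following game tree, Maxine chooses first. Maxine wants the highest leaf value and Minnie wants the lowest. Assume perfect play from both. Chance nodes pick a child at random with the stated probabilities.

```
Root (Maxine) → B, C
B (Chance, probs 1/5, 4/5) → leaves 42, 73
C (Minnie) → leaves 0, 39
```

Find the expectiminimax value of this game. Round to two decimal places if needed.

66.8

B (Chance): 1/5·42 + 4/5·73 = 66.8
C (Minnie): min(0, 39) = 0
Root (Maxine): max(66.8, 0) = 66.8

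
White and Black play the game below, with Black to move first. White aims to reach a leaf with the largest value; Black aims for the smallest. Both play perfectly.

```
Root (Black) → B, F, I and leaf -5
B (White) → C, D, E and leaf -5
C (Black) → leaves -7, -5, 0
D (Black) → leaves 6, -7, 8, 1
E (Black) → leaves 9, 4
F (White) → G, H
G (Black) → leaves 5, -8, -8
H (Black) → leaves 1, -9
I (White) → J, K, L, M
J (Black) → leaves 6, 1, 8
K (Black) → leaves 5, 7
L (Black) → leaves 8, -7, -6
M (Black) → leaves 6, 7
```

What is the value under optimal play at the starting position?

C (Black): min(-7, -5, 0) = -7
D (Black): min(6, -7, 8, 1) = -7
E (Black): min(9, 4) = 4
B (White): max(-7, -7, 4, -5) = 4
G (Black): min(5, -8, -8) = -8
H (Black): min(1, -9) = -9
F (White): max(-8, -9) = -8
J (Black): min(6, 1, 8) = 1
K (Black): min(5, 7) = 5
L (Black): min(8, -7, -6) = -7
M (Black): min(6, 7) = 6
I (White): max(1, 5, -7, 6) = 6
Root (Black): min(4, -8, 6, -5) = -8

-8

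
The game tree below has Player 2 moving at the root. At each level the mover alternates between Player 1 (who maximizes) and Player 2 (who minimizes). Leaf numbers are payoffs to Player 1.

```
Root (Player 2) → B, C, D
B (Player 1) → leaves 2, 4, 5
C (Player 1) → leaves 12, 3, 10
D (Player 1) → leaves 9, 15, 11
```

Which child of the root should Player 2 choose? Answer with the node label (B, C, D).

B

B (Player 1): max(2, 4, 5) = 5
C (Player 1): max(12, 3, 10) = 12
D (Player 1): max(9, 15, 11) = 15
Root (Player 2): min(5, 12, 15) = 5
Player 2 picks the child with the lowest value: B (value 5).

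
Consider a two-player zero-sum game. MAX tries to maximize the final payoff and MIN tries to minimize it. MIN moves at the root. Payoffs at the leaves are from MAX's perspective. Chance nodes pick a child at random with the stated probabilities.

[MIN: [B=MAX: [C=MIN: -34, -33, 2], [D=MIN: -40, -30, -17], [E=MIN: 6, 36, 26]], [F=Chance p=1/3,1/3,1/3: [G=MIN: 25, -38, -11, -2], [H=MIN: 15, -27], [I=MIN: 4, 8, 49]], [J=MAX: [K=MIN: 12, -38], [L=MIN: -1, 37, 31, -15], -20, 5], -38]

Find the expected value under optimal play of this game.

-38

C (MIN): min(-34, -33, 2) = -34
D (MIN): min(-40, -30, -17) = -40
E (MIN): min(6, 36, 26) = 6
B (MAX): max(-34, -40, 6) = 6
G (MIN): min(25, -38, -11, -2) = -38
H (MIN): min(15, -27) = -27
I (MIN): min(4, 8, 49) = 4
F (Chance): 1/3·-38 + 1/3·-27 + 1/3·4 = -20.33
K (MIN): min(12, -38) = -38
L (MIN): min(-1, 37, 31, -15) = -15
J (MAX): max(-38, -15, -20, 5) = 5
Root (MIN): min(6, -20.33, 5, -38) = -38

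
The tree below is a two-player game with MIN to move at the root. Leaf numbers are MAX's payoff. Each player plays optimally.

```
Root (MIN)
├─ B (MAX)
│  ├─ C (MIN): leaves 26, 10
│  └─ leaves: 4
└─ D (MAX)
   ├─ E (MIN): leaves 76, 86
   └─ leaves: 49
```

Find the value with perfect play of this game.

C (MIN): min(26, 10) = 10
B (MAX): max(10, 4) = 10
E (MIN): min(76, 86) = 76
D (MAX): max(76, 49) = 76
Root (MIN): min(10, 76) = 10

10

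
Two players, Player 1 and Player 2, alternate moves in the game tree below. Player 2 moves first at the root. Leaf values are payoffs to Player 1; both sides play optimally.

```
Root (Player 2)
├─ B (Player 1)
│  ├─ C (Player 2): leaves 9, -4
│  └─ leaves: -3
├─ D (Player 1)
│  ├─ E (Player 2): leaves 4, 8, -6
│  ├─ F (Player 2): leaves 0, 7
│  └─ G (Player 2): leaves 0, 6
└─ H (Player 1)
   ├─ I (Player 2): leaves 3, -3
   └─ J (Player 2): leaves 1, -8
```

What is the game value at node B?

C: min(9, -4) = -4
B: max(-4, -3) = -3

-3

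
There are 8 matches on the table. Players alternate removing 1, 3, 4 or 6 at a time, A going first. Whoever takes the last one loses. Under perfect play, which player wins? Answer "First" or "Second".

Second

i:   0  1  2  3  4  5  6  7  8
     W  L  W  L  W  W  W  W  L
Position 8 is L, so the second player wins.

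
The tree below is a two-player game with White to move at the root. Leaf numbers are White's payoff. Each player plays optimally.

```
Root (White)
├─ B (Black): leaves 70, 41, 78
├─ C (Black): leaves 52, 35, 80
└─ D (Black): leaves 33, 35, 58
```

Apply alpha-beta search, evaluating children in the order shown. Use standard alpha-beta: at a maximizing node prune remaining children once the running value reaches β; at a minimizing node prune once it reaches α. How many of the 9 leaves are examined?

B [α=-∞,β=+∞]: v=41
C [α=41,β=+∞]: v=35 after child 2 ≤ α → α-cutoff, skip 1
D [α=41,β=+∞]: v=33 after child 1 ≤ α → α-cutoff, skip 2
Root [α=-∞,β=+∞]: v=41
Leaves evaluated: 6 of 9.

6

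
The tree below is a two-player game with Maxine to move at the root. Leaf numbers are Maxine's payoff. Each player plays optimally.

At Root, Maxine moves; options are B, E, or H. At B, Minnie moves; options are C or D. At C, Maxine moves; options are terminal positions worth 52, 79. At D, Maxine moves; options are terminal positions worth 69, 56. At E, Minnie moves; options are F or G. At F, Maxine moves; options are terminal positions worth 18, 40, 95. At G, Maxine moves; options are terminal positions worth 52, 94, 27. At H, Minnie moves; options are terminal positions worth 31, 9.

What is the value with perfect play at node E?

F: max(18, 40, 95) = 95
G: max(52, 94, 27) = 94
E: min(95, 94) = 94

94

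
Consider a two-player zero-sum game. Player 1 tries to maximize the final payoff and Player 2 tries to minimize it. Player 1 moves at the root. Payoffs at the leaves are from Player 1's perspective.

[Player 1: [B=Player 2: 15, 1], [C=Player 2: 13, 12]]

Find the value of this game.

B (Player 2): min(15, 1) = 1
C (Player 2): min(13, 12) = 12
Root (Player 1): max(1, 12) = 12

12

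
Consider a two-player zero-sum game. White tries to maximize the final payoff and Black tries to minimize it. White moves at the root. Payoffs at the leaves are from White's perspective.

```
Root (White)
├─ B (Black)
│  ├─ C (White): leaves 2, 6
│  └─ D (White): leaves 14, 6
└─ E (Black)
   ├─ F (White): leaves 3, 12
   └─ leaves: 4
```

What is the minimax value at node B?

C: max(2, 6) = 6
D: max(14, 6) = 14
B: min(6, 14) = 6

6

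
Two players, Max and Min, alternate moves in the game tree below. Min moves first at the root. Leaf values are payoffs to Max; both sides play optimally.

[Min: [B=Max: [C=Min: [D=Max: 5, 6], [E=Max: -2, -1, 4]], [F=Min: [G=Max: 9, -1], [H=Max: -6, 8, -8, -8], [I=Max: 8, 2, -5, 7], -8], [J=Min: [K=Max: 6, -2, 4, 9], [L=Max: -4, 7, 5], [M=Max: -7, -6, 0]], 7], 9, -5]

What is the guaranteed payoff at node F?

-8

G: max(9, -1) = 9
H: max(-6, 8, -8, -8) = 8
I: max(8, 2, -5, 7) = 8
F: min(9, 8, 8, -8) = -8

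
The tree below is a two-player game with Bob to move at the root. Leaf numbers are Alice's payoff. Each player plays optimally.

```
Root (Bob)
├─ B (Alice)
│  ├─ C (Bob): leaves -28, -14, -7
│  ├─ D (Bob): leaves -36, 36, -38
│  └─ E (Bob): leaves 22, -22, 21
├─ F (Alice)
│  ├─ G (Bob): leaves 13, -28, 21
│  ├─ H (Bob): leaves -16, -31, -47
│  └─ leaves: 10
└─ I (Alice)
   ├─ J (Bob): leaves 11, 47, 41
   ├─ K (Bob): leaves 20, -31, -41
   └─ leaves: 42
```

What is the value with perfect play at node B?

-22

C: min(-28, -14, -7) = -28
D: min(-36, 36, -38) = -38
E: min(22, -22, 21) = -22
B: max(-28, -38, -22) = -22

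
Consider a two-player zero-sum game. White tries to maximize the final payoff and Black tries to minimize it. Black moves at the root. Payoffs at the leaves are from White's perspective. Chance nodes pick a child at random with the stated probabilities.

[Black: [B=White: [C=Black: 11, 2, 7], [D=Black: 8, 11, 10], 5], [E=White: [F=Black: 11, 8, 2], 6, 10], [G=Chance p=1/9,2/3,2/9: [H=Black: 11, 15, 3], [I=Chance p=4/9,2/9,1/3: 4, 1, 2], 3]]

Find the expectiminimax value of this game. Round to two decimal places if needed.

C (Black): min(11, 2, 7) = 2
D (Black): min(8, 11, 10) = 8
B (White): max(2, 8, 5) = 8
F (Black): min(11, 8, 2) = 2
E (White): max(2, 6, 10) = 10
H (Black): min(11, 15, 3) = 3
I (Chance): 4/9·4 + 2/9·1 + 1/3·2 = 2.67
G (Chance): 1/9·3 + 2/3·2.67 + 2/9·3 = 2.78
Root (Black): min(8, 10, 2.78) = 2.78

2.78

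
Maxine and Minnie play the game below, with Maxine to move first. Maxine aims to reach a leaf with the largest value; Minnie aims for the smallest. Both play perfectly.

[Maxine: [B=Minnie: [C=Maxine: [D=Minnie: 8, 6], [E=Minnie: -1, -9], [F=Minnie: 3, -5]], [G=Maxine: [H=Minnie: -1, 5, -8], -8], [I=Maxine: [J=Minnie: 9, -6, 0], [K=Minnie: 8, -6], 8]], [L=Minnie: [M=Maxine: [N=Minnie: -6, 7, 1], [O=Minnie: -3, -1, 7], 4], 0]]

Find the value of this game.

D (Minnie): min(8, 6) = 6
E (Minnie): min(-1, -9) = -9
F (Minnie): min(3, -5) = -5
C (Maxine): max(6, -9, -5) = 6
H (Minnie): min(-1, 5, -8) = -8
G (Maxine): max(-8, -8) = -8
J (Minnie): min(9, -6, 0) = -6
K (Minnie): min(8, -6) = -6
I (Maxine): max(-6, -6, 8) = 8
B (Minnie): min(6, -8, 8) = -8
N (Minnie): min(-6, 7, 1) = -6
O (Minnie): min(-3, -1, 7) = -3
M (Maxine): max(-6, -3, 4) = 4
L (Minnie): min(4, 0) = 0
Root (Maxine): max(-8, 0) = 0

0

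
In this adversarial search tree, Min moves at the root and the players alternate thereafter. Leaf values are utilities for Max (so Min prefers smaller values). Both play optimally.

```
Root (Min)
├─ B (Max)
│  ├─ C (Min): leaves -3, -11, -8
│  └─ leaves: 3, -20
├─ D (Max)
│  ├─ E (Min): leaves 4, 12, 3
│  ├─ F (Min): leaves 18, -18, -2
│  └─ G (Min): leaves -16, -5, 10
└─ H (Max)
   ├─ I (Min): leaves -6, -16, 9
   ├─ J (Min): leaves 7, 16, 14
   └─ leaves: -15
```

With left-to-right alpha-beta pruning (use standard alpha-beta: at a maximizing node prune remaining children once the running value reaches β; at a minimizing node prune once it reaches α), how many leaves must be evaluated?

C [α=-∞,β=+∞]: v=-11
B [α=-∞,β=+∞]: v=3
E [α=-∞,β=3]: v=3
D [α=-∞,β=3]: v=3 after child 1 ≥ β → β-cutoff, skip 2
I [α=-∞,β=3]: v=-16
J [α=-16,β=3]: v=7
H [α=-∞,β=3]: v=7 after child 2 ≥ β → β-cutoff, skip 1
Root [α=-∞,β=+∞]: v=3
Leaves evaluated: 14 of 21.

14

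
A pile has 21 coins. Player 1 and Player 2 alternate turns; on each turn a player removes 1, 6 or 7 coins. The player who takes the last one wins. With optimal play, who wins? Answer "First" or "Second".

First

Mark each pile size as W (mover wins) or L (mover loses):
i:   0  1  2  3  4  5  6  7  8  9 10 11 12 13 14 15 16 17 18 19 20 21
     L  W  L  W  L  W  W  W  W  W  W  W  L  W  L  W  L  W  W  W  W  W
Position 21 is W, so the first player wins.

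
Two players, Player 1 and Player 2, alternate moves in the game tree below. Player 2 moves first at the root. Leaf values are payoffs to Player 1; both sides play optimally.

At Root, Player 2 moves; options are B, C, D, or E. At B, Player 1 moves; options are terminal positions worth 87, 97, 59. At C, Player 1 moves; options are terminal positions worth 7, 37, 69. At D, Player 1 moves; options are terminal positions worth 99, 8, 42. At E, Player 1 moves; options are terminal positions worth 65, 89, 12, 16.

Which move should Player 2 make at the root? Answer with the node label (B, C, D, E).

C

B (Player 1): max(87, 97, 59) = 97
C (Player 1): max(7, 37, 69) = 69
D (Player 1): max(99, 8, 42) = 99
E (Player 1): max(65, 89, 12, 16) = 89
Root (Player 2): min(97, 69, 99, 89) = 69
Player 2 picks the child with the lowest value: C (value 69).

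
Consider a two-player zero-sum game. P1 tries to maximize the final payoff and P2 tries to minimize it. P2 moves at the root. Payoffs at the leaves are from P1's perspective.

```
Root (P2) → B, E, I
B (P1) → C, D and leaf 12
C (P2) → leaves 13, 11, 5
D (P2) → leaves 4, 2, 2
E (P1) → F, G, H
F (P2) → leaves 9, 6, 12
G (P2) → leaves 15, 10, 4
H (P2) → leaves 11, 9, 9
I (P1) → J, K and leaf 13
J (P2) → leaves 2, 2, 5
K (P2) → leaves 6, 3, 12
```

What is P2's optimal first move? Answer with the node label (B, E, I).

C (P2): min(13, 11, 5) = 5
D (P2): min(4, 2, 2) = 2
B (P1): max(5, 2, 12) = 12
F (P2): min(9, 6, 12) = 6
G (P2): min(15, 10, 4) = 4
H (P2): min(11, 9, 9) = 9
E (P1): max(6, 4, 9) = 9
J (P2): min(2, 2, 5) = 2
K (P2): min(6, 3, 12) = 3
I (P1): max(2, 3, 13) = 13
Root (P2): min(12, 9, 13) = 9
P2 picks the child with the lowest value: E (value 9).

E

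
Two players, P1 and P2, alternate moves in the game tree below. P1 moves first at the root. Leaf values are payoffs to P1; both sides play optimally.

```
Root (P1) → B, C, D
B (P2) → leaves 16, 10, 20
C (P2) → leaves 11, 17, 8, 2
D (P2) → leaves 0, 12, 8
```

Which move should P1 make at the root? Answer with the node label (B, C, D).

B

B (P2): min(16, 10, 20) = 10
C (P2): min(11, 17, 8, 2) = 2
D (P2): min(0, 12, 8) = 0
Root (P1): max(10, 2, 0) = 10
P1 picks the child with the highest value: B (value 10).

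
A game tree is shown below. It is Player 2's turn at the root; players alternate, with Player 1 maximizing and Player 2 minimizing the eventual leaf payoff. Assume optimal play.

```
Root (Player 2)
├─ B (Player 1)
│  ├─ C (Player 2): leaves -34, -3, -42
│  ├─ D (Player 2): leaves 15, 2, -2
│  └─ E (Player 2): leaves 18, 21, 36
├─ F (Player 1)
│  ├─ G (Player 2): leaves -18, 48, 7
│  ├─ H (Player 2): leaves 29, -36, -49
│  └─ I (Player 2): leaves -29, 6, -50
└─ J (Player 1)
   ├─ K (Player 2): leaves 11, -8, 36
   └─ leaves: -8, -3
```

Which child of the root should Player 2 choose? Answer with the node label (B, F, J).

F

C (Player 2): min(-34, -3, -42) = -42
D (Player 2): min(15, 2, -2) = -2
E (Player 2): min(18, 21, 36) = 18
B (Player 1): max(-42, -2, 18) = 18
G (Player 2): min(-18, 48, 7) = -18
H (Player 2): min(29, -36, -49) = -49
I (Player 2): min(-29, 6, -50) = -50
F (Player 1): max(-18, -49, -50) = -18
K (Player 2): min(11, -8, 36) = -8
J (Player 1): max(-8, -8, -3) = -3
Root (Player 2): min(18, -18, -3) = -18
Player 2 picks the child with the lowest value: F (value -18).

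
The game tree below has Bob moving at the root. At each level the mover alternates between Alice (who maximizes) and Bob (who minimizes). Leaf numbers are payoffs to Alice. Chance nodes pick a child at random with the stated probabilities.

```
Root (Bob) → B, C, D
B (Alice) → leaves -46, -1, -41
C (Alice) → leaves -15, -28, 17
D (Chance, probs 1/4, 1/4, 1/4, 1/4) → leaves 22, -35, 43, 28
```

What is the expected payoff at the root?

-1

B (Alice): max(-46, -1, -41) = -1
C (Alice): max(-15, -28, 17) = 17
D (Chance): 1/4·22 + 1/4·-35 + 1/4·43 + 1/4·28 = 14.5
Root (Bob): min(-1, 17, 14.5) = -1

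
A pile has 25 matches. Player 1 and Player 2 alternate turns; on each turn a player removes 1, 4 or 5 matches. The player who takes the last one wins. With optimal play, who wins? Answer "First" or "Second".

First

Compute winning (W) and losing (L) positions by backward induction:
i:   0  1  2  3  4  5  6  7  8  9 10 11 12 13 14 15 16 17 18 19 20 21 22 23 24 25
     L  W  L  W  W  W  W  W  L  W  L  W  W  W  W  W  L  W  L  W  W  W  W  W  L  W
Position 25 is W, so the first player wins.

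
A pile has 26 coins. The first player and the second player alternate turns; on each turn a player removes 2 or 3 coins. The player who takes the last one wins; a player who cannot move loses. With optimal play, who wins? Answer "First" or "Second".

Positions where the player to move wins (W) vs loses (L):
i:   0  1  2  3  4  5  6  7  8  9 10 11 12 13 14 15 16 17 18 19 20 21 22 23 24 25 26
     L  L  W  W  W  L  L  W  W  W  L  L  W  W  W  L  L  W  W  W  L  L  W  W  W  L  L
Position 26 is L, so the second player wins.

Second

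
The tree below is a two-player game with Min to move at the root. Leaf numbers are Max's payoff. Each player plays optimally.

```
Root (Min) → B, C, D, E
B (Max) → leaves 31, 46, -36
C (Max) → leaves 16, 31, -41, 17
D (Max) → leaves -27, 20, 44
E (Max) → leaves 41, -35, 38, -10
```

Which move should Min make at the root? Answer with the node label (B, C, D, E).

B (Max): max(31, 46, -36) = 46
C (Max): max(16, 31, -41, 17) = 31
D (Max): max(-27, 20, 44) = 44
E (Max): max(41, -35, 38, -10) = 41
Root (Min): min(46, 31, 44, 41) = 31
Min picks the child with the lowest value: C (value 31).

C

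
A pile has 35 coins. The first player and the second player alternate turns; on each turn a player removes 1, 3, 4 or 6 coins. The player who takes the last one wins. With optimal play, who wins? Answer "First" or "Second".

Second

Compute winning (W) and losing (L) positions by backward induction:
i:   0  1  2  3  4  5  6  7  8  9 10 11 12 13 14 15 16 17 18 19 20 21 22 23 24 25 26 27 28 29 30 31 32 33 34 35
     L  W  L  W  W  W  W  L  W  L  W  W  W  W  L  W  L  W  W  W  W  L  W  L  W  W  W  W  L  W  L  W  W  W  W  L
Position 35 is L, so the second player wins.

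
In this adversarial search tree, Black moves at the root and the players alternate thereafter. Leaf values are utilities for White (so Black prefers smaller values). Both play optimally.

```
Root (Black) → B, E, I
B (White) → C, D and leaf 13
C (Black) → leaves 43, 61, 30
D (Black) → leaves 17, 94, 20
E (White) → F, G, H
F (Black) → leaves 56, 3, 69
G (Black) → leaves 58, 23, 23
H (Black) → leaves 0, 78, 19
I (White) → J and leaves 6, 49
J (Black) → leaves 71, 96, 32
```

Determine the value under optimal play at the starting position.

C (Black): min(43, 61, 30) = 30
D (Black): min(17, 94, 20) = 17
B (White): max(30, 17, 13) = 30
F (Black): min(56, 3, 69) = 3
G (Black): min(58, 23, 23) = 23
H (Black): min(0, 78, 19) = 0
E (White): max(3, 23, 0) = 23
J (Black): min(71, 96, 32) = 32
I (White): max(32, 6, 49) = 49
Root (Black): min(30, 23, 49) = 23

23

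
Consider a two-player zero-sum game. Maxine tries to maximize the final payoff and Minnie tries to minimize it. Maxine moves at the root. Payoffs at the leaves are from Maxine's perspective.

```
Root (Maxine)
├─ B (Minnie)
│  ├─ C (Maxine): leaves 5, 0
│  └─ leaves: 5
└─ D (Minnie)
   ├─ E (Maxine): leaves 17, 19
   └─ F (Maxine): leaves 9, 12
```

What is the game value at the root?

C (Maxine): max(5, 0) = 5
B (Minnie): min(5, 5) = 5
E (Maxine): max(17, 19) = 19
F (Maxine): max(9, 12) = 12
D (Minnie): min(19, 12) = 12
Root (Maxine): max(5, 12) = 12

12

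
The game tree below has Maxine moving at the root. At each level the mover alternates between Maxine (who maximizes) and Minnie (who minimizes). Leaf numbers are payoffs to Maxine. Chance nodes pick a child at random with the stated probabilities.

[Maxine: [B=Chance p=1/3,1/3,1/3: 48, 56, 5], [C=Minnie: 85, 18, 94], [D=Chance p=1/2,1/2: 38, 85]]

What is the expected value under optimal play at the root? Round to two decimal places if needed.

B (Chance): 1/3·48 + 1/3·56 + 1/3·5 = 36.33
C (Minnie): min(85, 18, 94) = 18
D (Chance): 1/2·38 + 1/2·85 = 61.5
Root (Maxine): max(36.33, 18, 61.5) = 61.5

61.5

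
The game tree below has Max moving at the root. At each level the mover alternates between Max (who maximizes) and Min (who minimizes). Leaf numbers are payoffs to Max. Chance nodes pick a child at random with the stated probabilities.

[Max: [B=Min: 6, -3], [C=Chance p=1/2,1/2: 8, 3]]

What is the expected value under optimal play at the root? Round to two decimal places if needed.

5.5

B (Min): min(6, -3) = -3
C (Chance): 1/2·8 + 1/2·3 = 5.5
Root (Max): max(-3, 5.5) = 5.5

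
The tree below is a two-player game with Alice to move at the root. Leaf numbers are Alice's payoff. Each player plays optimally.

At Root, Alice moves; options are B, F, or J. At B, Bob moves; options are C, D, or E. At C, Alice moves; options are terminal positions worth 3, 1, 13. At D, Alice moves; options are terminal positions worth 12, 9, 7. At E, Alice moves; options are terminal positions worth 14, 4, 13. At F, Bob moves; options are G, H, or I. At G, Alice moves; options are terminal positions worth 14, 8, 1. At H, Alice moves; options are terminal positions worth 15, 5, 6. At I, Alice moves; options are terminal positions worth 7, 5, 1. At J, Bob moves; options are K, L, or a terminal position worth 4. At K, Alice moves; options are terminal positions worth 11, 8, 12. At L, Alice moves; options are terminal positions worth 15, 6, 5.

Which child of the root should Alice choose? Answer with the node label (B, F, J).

C (Alice): max(3, 1, 13) = 13
D (Alice): max(12, 9, 7) = 12
E (Alice): max(14, 4, 13) = 14
B (Bob): min(13, 12, 14) = 12
G (Alice): max(14, 8, 1) = 14
H (Alice): max(15, 5, 6) = 15
I (Alice): max(7, 5, 1) = 7
F (Bob): min(14, 15, 7) = 7
K (Alice): max(11, 8, 12) = 12
L (Alice): max(15, 6, 5) = 15
J (Bob): min(12, 15, 4) = 4
Root (Alice): max(12, 7, 4) = 12
Alice picks the child with the highest value: B (value 12).

B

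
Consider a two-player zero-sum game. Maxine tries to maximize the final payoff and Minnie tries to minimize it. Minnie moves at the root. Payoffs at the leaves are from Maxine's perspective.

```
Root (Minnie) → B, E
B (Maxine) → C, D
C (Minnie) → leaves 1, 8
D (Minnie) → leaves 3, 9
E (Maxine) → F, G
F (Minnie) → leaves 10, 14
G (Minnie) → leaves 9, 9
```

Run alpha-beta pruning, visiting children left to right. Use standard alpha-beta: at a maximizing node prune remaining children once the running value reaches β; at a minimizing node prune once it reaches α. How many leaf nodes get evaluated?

6

C [α=-∞,β=+∞]: v=1
D [α=1,β=+∞]: v=3
B [α=-∞,β=+∞]: v=3
F [α=-∞,β=3]: v=10
E [α=-∞,β=3]: v=10 after child 1 ≥ β → β-cutoff, skip 1
Root [α=-∞,β=+∞]: v=3
Leaves evaluated: 6 of 8.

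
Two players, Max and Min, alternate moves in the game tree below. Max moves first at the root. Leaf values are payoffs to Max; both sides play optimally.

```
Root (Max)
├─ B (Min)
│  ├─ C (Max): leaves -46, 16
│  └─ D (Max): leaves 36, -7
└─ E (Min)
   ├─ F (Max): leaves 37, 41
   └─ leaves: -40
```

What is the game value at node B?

C: max(-46, 16) = 16
D: max(36, -7) = 36
B: min(16, 36) = 16

16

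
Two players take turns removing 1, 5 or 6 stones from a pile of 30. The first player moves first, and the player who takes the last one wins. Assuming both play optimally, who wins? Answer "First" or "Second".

Compute winning (W) and losing (L) positions by backward induction:
i:   0  1  2  3  4  5  6  7  8  9 10 11 12 13 14 15 16 17 18 19 20 21 22 23 24 25 26 27 28 29 30
     L  W  L  W  L  W  W  W  W  W  W  L  W  L  W  L  W  W  W  W  W  W  L  W  L  W  L  W  W  W  W
Position 30 is W, so the first player wins.

First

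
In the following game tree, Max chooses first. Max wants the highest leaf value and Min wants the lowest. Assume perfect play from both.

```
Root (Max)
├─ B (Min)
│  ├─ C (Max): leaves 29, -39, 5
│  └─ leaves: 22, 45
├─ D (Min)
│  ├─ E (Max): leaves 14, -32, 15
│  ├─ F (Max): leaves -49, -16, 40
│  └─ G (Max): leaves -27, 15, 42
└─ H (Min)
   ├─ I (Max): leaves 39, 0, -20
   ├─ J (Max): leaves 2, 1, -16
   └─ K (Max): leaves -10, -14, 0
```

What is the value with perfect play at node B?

C: max(29, -39, 5) = 29
B: min(29, 22, 45) = 22

22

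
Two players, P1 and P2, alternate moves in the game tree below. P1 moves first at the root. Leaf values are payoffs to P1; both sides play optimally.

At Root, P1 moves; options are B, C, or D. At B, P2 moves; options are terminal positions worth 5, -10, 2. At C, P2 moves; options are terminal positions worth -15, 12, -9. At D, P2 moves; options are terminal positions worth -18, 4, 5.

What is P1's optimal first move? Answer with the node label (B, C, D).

B

B (P2): min(5, -10, 2) = -10
C (P2): min(-15, 12, -9) = -15
D (P2): min(-18, 4, 5) = -18
Root (P1): max(-10, -15, -18) = -10
P1 picks the child with the highest value: B (value -10).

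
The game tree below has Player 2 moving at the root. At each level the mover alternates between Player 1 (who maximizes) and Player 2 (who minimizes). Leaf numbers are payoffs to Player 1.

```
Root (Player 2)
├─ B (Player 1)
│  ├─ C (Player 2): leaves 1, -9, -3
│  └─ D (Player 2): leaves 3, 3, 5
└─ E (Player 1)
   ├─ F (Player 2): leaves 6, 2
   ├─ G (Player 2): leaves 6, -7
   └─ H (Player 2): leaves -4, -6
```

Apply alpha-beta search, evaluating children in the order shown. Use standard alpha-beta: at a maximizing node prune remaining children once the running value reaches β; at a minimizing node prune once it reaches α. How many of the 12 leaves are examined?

C [α=-∞,β=+∞]: v=-9
D [α=-9,β=+∞]: v=3
B [α=-∞,β=+∞]: v=3
F [α=-∞,β=3]: v=2
G [α=2,β=3]: v=-7
H [α=2,β=3]: v=-4 after child 1 ≤ α → α-cutoff, skip 1
E [α=-∞,β=3]: v=2
Root [α=-∞,β=+∞]: v=2
Leaves evaluated: 11 of 12.

11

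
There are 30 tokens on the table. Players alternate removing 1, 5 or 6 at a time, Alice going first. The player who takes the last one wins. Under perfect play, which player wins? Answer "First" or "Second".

Mark each pile size as W (mover wins) or L (mover loses):
i:   0  1  2  3  4  5  6  7  8  9 10 11 12 13 14 15 16 17 18 19 20 21 22 23 24 25 26 27 28 29 30
     L  W  L  W  L  W  W  W  W  W  W  L  W  L  W  L  W  W  W  W  W  W  L  W  L  W  L  W  W  W  W
Position 30 is W, so the first player wins.

First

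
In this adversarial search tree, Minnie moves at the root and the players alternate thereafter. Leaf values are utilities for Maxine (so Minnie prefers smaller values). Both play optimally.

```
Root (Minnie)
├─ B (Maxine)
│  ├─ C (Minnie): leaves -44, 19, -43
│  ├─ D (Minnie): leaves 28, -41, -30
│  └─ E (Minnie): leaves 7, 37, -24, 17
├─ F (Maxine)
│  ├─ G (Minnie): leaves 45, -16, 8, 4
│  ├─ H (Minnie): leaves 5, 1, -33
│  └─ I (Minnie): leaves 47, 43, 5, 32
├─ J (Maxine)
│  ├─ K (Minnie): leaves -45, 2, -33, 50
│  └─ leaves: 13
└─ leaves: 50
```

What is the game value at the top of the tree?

C (Minnie): min(-44, 19, -43) = -44
D (Minnie): min(28, -41, -30) = -41
E (Minnie): min(7, 37, -24, 17) = -24
B (Maxine): max(-44, -41, -24) = -24
G (Minnie): min(45, -16, 8, 4) = -16
H (Minnie): min(5, 1, -33) = -33
I (Minnie): min(47, 43, 5, 32) = 5
F (Maxine): max(-16, -33, 5) = 5
K (Minnie): min(-45, 2, -33, 50) = -45
J (Maxine): max(-45, 13) = 13
Root (Minnie): min(-24, 5, 13, 50) = -24

-24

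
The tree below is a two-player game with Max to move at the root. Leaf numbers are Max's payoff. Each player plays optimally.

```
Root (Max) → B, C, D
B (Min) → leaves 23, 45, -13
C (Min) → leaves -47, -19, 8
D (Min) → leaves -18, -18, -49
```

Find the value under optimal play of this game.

B (Min): min(23, 45, -13) = -13
C (Min): min(-47, -19, 8) = -47
D (Min): min(-18, -18, -49) = -49
Root (Max): max(-13, -47, -49) = -13

-13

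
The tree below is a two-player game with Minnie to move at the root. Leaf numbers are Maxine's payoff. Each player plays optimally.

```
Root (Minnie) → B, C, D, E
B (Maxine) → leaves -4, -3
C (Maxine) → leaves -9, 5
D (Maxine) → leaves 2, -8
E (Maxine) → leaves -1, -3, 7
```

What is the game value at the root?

B (Maxine): max(-4, -3) = -3
C (Maxine): max(-9, 5) = 5
D (Maxine): max(2, -8) = 2
E (Maxine): max(-1, -3, 7) = 7
Root (Minnie): min(-3, 5, 2, 7) = -3

-3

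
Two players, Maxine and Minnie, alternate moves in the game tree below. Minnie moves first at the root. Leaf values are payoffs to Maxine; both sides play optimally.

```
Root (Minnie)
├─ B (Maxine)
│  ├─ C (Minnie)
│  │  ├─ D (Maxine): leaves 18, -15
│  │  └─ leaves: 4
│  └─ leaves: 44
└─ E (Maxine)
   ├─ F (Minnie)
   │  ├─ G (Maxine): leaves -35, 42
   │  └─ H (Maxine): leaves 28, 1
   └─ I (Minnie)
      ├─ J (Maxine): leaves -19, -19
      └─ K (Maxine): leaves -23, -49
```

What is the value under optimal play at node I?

-23

J: max(-19, -19) = -19
K: max(-23, -49) = -23
I: min(-19, -23) = -23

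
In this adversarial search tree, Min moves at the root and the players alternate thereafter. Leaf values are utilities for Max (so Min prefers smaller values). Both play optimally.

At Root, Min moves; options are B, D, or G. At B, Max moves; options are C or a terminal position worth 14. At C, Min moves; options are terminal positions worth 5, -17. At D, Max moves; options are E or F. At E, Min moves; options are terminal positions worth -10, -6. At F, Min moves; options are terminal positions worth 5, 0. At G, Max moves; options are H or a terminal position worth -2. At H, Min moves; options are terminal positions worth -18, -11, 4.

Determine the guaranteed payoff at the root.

-2

C (Min): min(5, -17) = -17
B (Max): max(-17, 14) = 14
E (Min): min(-10, -6) = -10
F (Min): min(5, 0) = 0
D (Max): max(-10, 0) = 0
H (Min): min(-18, -11, 4) = -18
G (Max): max(-18, -2) = -2
Root (Min): min(14, 0, -2) = -2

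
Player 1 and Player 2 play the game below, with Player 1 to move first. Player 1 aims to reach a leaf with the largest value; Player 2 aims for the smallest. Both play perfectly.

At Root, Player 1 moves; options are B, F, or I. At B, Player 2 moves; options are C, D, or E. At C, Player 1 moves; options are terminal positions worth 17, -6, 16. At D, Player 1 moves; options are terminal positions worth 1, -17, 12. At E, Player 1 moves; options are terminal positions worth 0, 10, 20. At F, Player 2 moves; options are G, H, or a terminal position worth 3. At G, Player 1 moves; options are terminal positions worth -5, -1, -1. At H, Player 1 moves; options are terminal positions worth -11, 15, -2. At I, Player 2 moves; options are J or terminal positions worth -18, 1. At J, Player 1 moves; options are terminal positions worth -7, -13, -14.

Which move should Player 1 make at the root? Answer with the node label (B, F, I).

B

C (Player 1): max(17, -6, 16) = 17
D (Player 1): max(1, -17, 12) = 12
E (Player 1): max(0, 10, 20) = 20
B (Player 2): min(17, 12, 20) = 12
G (Player 1): max(-5, -1, -1) = -1
H (Player 1): max(-11, 15, -2) = 15
F (Player 2): min(-1, 15, 3) = -1
J (Player 1): max(-7, -13, -14) = -7
I (Player 2): min(-7, -18, 1) = -18
Root (Player 1): max(12, -1, -18) = 12
Player 1 picks the child with the highest value: B (value 12).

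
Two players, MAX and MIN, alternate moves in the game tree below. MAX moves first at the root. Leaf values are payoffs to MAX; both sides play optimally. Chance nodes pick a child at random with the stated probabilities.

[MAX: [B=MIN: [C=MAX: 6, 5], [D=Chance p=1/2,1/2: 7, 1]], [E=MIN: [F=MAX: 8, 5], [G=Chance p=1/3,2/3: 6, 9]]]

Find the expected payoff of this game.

C (MAX): max(6, 5) = 6
D (Chance): 1/2·7 + 1/2·1 = 4
B (MIN): min(6, 4) = 4
F (MAX): max(8, 5) = 8
G (Chance): 1/3·6 + 2/3·9 = 8
E (MIN): min(8, 8) = 8
Root (MAX): max(4, 8) = 8

8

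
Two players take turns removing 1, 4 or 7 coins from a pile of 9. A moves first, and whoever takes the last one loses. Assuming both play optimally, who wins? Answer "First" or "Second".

i:   0  1  2  3  4  5  6  7  8  9
     W  L  W  L  W  W  L  W  W  L
Position 9 is L, so the second player wins.

Second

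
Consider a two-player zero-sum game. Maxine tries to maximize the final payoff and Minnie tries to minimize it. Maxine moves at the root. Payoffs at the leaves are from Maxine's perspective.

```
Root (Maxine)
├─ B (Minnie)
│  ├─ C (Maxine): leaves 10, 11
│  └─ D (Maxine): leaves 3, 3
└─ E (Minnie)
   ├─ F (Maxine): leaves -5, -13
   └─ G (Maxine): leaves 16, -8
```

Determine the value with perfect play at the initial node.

C (Maxine): max(10, 11) = 11
D (Maxine): max(3, 3) = 3
B (Minnie): min(11, 3) = 3
F (Maxine): max(-5, -13) = -5
G (Maxine): max(16, -8) = 16
E (Minnie): min(-5, 16) = -5
Root (Maxine): max(3, -5) = 3

3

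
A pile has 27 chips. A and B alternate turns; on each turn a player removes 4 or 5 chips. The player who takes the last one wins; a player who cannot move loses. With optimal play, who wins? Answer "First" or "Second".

Mark each pile size as W (mover wins) or L (mover loses):
i:   0  1  2  3  4  5  6  7  8  9 10 11 12 13 14 15 16 17 18 19 20 21 22 23 24 25 26 27
     L  L  L  L  W  W  W  W  W  L  L  L  L  W  W  W  W  W  L  L  L  L  W  W  W  W  W  L
Position 27 is L, so the second player wins.

Second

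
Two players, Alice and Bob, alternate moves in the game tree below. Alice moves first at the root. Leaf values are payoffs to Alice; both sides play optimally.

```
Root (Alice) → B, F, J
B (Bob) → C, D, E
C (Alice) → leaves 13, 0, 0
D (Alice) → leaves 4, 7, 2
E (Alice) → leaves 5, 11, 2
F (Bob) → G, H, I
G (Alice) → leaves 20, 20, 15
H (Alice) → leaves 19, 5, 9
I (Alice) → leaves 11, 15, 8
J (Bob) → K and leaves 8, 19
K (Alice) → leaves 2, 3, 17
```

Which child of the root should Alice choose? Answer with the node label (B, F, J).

C (Alice): max(13, 0, 0) = 13
D (Alice): max(4, 7, 2) = 7
E (Alice): max(5, 11, 2) = 11
B (Bob): min(13, 7, 11) = 7
G (Alice): max(20, 20, 15) = 20
H (Alice): max(19, 5, 9) = 19
I (Alice): max(11, 15, 8) = 15
F (Bob): min(20, 19, 15) = 15
K (Alice): max(2, 3, 17) = 17
J (Bob): min(17, 8, 19) = 8
Root (Alice): max(7, 15, 8) = 15
Alice picks the child with the highest value: F (value 15).

F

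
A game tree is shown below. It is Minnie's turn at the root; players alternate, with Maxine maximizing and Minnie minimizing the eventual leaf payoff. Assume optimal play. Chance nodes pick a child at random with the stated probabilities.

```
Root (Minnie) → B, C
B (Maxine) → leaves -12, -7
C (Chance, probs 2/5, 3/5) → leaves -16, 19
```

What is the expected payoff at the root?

B (Maxine): max(-12, -7) = -7
C (Chance): 2/5·-16 + 3/5·19 = 5
Root (Minnie): min(-7, 5) = -7

-7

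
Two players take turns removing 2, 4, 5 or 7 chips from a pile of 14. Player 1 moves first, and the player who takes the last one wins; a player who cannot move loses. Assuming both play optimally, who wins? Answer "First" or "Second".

Compute winning (W) and losing (L) positions by backward induction:
i:   0  1  2  3  4  5  6  7  8  9 10 11 12 13 14
     L  L  W  W  W  W  W  W  W  L  L  W  W  W  W
Position 14 is W, so the first player wins.

First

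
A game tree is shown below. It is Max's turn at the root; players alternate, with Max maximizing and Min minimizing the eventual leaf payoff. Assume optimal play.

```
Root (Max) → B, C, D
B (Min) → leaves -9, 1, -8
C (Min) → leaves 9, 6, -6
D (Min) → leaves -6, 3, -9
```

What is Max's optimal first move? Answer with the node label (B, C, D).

B (Min): min(-9, 1, -8) = -9
C (Min): min(9, 6, -6) = -6
D (Min): min(-6, 3, -9) = -9
Root (Max): max(-9, -6, -9) = -6
Max picks the child with the highest value: C (value -6).

C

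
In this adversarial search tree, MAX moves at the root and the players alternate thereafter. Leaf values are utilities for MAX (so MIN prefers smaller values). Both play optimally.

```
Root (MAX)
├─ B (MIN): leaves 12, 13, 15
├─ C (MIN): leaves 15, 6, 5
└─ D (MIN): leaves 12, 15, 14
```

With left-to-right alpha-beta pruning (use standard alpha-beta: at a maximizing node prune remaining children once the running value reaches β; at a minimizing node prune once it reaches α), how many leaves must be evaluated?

6

B [α=-∞,β=+∞]: v=12
C [α=12,β=+∞]: v=6 after child 2 ≤ α → α-cutoff, skip 1
D [α=12,β=+∞]: v=12 after child 1 ≤ α → α-cutoff, skip 2
Root [α=-∞,β=+∞]: v=12
Leaves evaluated: 6 of 9.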